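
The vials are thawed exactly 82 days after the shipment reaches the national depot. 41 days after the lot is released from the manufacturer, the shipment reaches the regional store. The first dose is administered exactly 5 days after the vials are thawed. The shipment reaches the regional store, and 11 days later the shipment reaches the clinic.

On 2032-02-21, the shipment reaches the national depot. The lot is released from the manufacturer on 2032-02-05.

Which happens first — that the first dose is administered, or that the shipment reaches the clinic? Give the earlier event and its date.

The shipment reaches the clinic — 2032-03-28

The shipment reaches the national depot: Feb 21, 2032.
The vials are thawed: Feb 21, 2032 + 82 days = May 13, 2032.
The first dose is administered: May 13, 2032 + 5 days = May 18, 2032.
The lot is released from the manufacturer: Feb 5, 2032.
The shipment reaches the regional store: Feb 5, 2032 + 41 days = Mar 17, 2032.
The shipment reaches the clinic: Mar 17, 2032 + 11 days = Mar 28, 2032.
Comparing: the first dose is administered on May 18, 2032 vs the shipment reaches the clinic on Mar 28, 2032. Earlier: the shipment reaches the clinic.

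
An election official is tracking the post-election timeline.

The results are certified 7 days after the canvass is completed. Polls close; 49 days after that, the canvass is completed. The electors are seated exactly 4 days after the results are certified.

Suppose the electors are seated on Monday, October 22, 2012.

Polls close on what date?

The electors are seated: Oct 22, 2012.
The results are certified: Oct 22, 2012 − 4 days = Oct 18, 2012.
The canvass is completed: Oct 18, 2012 − 7 days = Oct 11, 2012.
Polls close: Oct 11, 2012 − 49 days = Aug 23, 2012.

Thursday, August 23, 2012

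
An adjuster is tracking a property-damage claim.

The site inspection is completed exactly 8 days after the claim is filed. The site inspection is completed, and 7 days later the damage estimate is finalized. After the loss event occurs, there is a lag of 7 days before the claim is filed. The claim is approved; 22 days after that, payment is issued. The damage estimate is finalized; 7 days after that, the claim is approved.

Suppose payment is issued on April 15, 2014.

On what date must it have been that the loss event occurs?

February 23, 2014

Payment is issued: Apr 15, 2014.
The claim is approved: Apr 15, 2014 − 22 days = Mar 24, 2014.
The damage estimate is finalized: Mar 24, 2014 − 7 days = Mar 17, 2014.
The site inspection is completed: Mar 17, 2014 − 7 days = Mar 10, 2014.
The claim is filed: Mar 10, 2014 − 8 days = Mar 2, 2014.
The loss event occurs: Mar 2, 2014 − 7 days = Feb 23, 2014.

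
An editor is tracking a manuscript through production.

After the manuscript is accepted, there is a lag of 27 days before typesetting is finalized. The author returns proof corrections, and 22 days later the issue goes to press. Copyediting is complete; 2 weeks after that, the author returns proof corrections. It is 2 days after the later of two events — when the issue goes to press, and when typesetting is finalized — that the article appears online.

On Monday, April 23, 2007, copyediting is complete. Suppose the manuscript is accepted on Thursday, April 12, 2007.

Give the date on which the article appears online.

Thursday, May 31, 2007

Copyediting is complete: Apr 23, 2007.
The author returns proof corrections: Apr 23, 2007 + 2 weeks = May 7, 2007.
The issue goes to press: May 7, 2007 + 22 days = May 29, 2007.
The manuscript is accepted: Apr 12, 2007.
Typesetting is finalized: Apr 12, 2007 + 27 days = May 9, 2007.
Both prerequisites met — the issue goes to press (May 29, 2007), typesetting is finalized (May 9, 2007); the later is May 29, 2007.
The article appears online: May 29, 2007 + 2 days = May 31, 2007.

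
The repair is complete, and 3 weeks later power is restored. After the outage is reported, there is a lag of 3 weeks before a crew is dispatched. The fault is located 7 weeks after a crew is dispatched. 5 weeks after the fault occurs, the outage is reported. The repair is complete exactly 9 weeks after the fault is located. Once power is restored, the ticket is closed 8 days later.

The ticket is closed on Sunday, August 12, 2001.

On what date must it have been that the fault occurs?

Saturday, January 27, 2001

The ticket is closed: Aug 12, 2001.
Power is restored: Aug 12, 2001 − 8 days = Aug 4, 2001.
The repair is complete: Aug 4, 2001 − 3 weeks = Jul 14, 2001.
The fault is located: Jul 14, 2001 − 9 weeks = May 12, 2001.
A crew is dispatched: May 12, 2001 − 7 weeks = Mar 24, 2001.
The outage is reported: Mar 24, 2001 − 3 weeks = Mar 3, 2001.
The fault occurs: Mar 3, 2001 − 5 weeks = Jan 27, 2001.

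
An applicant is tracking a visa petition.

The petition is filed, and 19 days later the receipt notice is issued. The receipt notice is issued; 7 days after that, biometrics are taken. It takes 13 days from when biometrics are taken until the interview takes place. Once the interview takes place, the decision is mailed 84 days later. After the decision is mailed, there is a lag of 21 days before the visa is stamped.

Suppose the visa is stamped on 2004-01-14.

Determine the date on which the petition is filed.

The visa is stamped: Jan 14, 2004.
The decision is mailed: Jan 14, 2004 − 21 days = Dec 24, 2003.
The interview takes place: Dec 24, 2003 − 84 days = Oct 1, 2003.
Biometrics are taken: Oct 1, 2003 − 13 days = Sep 18, 2003.
The receipt notice is issued: Sep 18, 2003 − 7 days = Sep 11, 2003.
The petition is filed: Sep 11, 2003 − 19 days = Aug 23, 2003.

2003-08-23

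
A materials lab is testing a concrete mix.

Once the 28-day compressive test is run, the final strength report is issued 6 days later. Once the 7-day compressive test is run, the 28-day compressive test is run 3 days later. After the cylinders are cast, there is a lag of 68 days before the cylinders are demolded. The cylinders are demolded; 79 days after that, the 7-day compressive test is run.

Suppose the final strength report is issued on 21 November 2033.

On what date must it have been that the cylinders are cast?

The final strength report is issued: Nov 21, 2033.
The 28-day compressive test is run: Nov 21, 2033 − 6 days = Nov 15, 2033.
The 7-day compressive test is run: Nov 15, 2033 − 3 days = Nov 12, 2033.
The cylinders are demolded: Nov 12, 2033 − 79 days = Aug 25, 2033.
The cylinders are cast: Aug 25, 2033 − 68 days = Jun 18, 2033.

18 June 2033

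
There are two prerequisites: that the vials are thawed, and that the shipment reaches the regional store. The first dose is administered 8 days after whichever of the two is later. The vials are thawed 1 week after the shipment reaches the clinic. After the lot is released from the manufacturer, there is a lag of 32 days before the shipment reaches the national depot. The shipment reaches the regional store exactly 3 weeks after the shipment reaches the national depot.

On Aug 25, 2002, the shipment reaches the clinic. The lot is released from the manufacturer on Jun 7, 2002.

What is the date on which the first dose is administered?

The shipment reaches the clinic: Aug 25, 2002.
The vials are thawed: Aug 25, 2002 + 1 week = Sep 1, 2002.
The lot is released from the manufacturer: Jun 7, 2002.
The shipment reaches the national depot: Jun 7, 2002 + 32 days = Jul 9, 2002.
The shipment reaches the regional store: Jul 9, 2002 + 3 weeks = Jul 30, 2002.
Both prerequisites met — the vials are thawed (Sep 1, 2002), the shipment reaches the regional store (Jul 30, 2002); the later is Sep 1, 2002.
The first dose is administered: Sep 1, 2002 + 8 days = Sep 9, 2002.

Sep 9, 2002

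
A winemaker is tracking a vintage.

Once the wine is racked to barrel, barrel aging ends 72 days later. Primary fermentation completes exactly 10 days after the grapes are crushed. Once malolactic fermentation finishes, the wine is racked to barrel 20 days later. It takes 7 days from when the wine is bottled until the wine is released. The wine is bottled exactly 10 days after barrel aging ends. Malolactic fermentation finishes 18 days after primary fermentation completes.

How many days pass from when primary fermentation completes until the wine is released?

Causal path: primary fermentation completes → malolactic fermentation finishes → the wine is racked to barrel → barrel aging ends → the wine is bottled → the wine is released.
Total delay along the path: 18 + 20 + 72 + 10 + 7 = 127 days.

127 days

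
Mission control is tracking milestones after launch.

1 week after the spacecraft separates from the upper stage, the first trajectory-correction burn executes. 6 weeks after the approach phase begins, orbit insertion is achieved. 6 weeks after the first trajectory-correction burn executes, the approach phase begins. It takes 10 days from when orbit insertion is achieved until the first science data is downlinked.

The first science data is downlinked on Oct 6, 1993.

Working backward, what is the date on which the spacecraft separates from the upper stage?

The first science data is downlinked: Oct 6, 1993.
Orbit insertion is achieved: Oct 6, 1993 − 10 days = Sep 26, 1993.
The approach phase begins: Sep 26, 1993 − 6 weeks = Aug 15, 1993.
The first trajectory-correction burn executes: Aug 15, 1993 − 6 weeks = Jul 4, 1993.
The spacecraft separates from the upper stage: Jul 4, 1993 − 1 week = Jun 27, 1993.

Jun 27, 1993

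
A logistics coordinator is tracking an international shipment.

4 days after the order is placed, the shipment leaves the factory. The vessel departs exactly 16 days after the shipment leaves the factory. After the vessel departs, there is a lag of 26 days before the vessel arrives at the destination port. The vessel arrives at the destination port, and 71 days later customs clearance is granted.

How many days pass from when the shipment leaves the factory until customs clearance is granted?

113 days

Causal path: the shipment leaves the factory → the vessel departs → the vessel arrives at the destination port → customs clearance is granted.
Total delay along the path: 16 + 26 + 71 = 113 days.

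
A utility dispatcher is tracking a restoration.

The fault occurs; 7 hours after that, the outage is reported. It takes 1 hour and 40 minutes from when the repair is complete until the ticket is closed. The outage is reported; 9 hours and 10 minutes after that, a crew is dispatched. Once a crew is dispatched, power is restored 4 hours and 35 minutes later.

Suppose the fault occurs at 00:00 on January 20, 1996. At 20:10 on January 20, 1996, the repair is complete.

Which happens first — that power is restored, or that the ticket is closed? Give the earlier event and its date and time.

The fault occurs: 00:00 Jan 20, 1996.
The outage is reported: 00:00 Jan 20, 1996 + 7h = 07:00 Jan 20, 1996.
A crew is dispatched: 07:00 Jan 20, 1996 + 9h10m = 16:10 Jan 20, 1996.
Power is restored: 16:10 Jan 20, 1996 + 4h35m = 20:45 Jan 20, 1996.
The repair is complete: 20:10 Jan 20, 1996.
The ticket is closed: 20:10 Jan 20, 1996 + 1h40m = 21:50 Jan 20, 1996.
Comparing: power is restored at 20:45 Jan 20, 1996 vs the ticket is closed at 21:50 Jan 20, 1996. Earlier: power is restored.

Power is restored — 20:45 on January 20, 1996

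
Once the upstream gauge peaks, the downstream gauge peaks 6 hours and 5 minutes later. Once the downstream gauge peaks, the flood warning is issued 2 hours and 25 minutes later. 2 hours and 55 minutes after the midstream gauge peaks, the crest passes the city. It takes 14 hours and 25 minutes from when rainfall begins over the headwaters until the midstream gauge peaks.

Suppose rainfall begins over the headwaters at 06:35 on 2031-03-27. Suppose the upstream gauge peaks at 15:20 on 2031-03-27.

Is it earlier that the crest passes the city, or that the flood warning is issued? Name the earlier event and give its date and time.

The flood warning is issued — 23:50 on 2031-03-27

Rainfall begins over the headwaters: 06:35 Mar 27, 2031.
The midstream gauge peaks: 06:35 Mar 27, 2031 + 14h25m = 21:00 Mar 27, 2031.
The crest passes the city: 21:00 Mar 27, 2031 + 2h55m = 23:55 Mar 27, 2031.
The upstream gauge peaks: 15:20 Mar 27, 2031.
The downstream gauge peaks: 15:20 Mar 27, 2031 + 6h05m = 21:25 Mar 27, 2031.
The flood warning is issued: 21:25 Mar 27, 2031 + 2h25m = 23:50 Mar 27, 2031.
Comparing: the crest passes the city at 23:55 Mar 27, 2031 vs the flood warning is issued at 23:50 Mar 27, 2031. Earlier: the flood warning is issued.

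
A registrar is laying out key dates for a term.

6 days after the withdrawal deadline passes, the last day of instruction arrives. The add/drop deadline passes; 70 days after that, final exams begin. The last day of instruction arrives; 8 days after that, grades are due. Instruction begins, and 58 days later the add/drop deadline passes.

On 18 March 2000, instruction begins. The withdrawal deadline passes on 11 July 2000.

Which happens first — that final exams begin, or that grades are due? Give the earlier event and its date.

Final exams begin — 24 July 2000

Instruction begins: Mar 18, 2000.
The add/drop deadline passes: Mar 18, 2000 + 58 days = May 15, 2000.
Final exams begin: May 15, 2000 + 70 days = Jul 24, 2000.
The withdrawal deadline passes: Jul 11, 2000.
The last day of instruction arrives: Jul 11, 2000 + 6 days = Jul 17, 2000.
Grades are due: Jul 17, 2000 + 8 days = Jul 25, 2000.
Comparing: final exams begin on Jul 24, 2000 vs grades are due on Jul 25, 2000. Earlier: final exams begin.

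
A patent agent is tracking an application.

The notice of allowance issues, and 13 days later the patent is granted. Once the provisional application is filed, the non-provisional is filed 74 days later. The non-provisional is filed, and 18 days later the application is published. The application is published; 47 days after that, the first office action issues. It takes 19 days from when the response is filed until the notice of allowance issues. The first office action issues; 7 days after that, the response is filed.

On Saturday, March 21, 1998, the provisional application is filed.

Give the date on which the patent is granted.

The provisional application is filed: Mar 21, 1998.
The non-provisional is filed: Mar 21, 1998 + 74 days = Jun 3, 1998.
The application is published: Jun 3, 1998 + 18 days = Jun 21, 1998.
The first office action issues: Jun 21, 1998 + 47 days = Aug 7, 1998.
The response is filed: Aug 7, 1998 + 7 days = Aug 14, 1998.
The notice of allowance issues: Aug 14, 1998 + 19 days = Sep 2, 1998.
The patent is granted: Sep 2, 1998 + 13 days = Sep 15, 1998.

Tuesday, September 15, 1998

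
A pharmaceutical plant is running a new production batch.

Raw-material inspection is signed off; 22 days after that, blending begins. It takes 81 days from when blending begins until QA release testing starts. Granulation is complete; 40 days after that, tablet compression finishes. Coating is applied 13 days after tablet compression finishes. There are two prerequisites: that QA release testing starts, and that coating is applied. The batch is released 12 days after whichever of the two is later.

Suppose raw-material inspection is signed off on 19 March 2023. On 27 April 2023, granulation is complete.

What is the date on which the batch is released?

12 July 2023

Raw-material inspection is signed off: Mar 19, 2023.
Blending begins: Mar 19, 2023 + 22 days = Apr 10, 2023.
QA release testing starts: Apr 10, 2023 + 81 days = Jun 30, 2023.
Granulation is complete: Apr 27, 2023.
Tablet compression finishes: Apr 27, 2023 + 40 days = Jun 6, 2023.
Coating is applied: Jun 6, 2023 + 13 days = Jun 19, 2023.
Both prerequisites met — QA release testing starts (Jun 30, 2023), coating is applied (Jun 19, 2023); the later is Jun 30, 2023.
The batch is released: Jun 30, 2023 + 12 days = Jul 12, 2023.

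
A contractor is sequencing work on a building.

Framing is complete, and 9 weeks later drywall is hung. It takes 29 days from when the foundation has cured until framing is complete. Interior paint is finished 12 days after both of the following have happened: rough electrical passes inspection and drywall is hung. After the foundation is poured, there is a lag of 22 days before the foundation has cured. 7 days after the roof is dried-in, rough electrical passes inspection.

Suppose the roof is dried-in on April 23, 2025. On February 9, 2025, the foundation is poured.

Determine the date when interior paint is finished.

June 15, 2025

The roof is dried-in: Apr 23, 2025.
Rough electrical passes inspection: Apr 23, 2025 + 7 days = Apr 30, 2025.
The foundation is poured: Feb 9, 2025.
The foundation has cured: Feb 9, 2025 + 22 days = Mar 3, 2025.
Framing is complete: Mar 3, 2025 + 29 days = Apr 1, 2025.
Drywall is hung: Apr 1, 2025 + 9 weeks = Jun 3, 2025.
Both prerequisites met — rough electrical passes inspection (Apr 30, 2025), drywall is hung (Jun 3, 2025); the later is Jun 3, 2025.
Interior paint is finished: Jun 3, 2025 + 12 days = Jun 15, 2025.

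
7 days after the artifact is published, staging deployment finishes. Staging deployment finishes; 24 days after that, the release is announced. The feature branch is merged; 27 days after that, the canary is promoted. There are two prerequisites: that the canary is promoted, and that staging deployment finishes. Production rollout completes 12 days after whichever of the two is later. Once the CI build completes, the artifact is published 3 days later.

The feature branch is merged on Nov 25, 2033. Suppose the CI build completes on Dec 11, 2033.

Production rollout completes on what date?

Jan 3, 2034

The feature branch is merged: Nov 25, 2033.
The canary is promoted: Nov 25, 2033 + 27 days = Dec 22, 2033.
The CI build completes: Dec 11, 2033.
The artifact is published: Dec 11, 2033 + 3 days = Dec 14, 2033.
Staging deployment finishes: Dec 14, 2033 + 7 days = Dec 21, 2033.
Both prerequisites met — the canary is promoted (Dec 22, 2033), staging deployment finishes (Dec 21, 2033); the later is Dec 22, 2033.
Production rollout completes: Dec 22, 2033 + 12 days = Jan 3, 2034.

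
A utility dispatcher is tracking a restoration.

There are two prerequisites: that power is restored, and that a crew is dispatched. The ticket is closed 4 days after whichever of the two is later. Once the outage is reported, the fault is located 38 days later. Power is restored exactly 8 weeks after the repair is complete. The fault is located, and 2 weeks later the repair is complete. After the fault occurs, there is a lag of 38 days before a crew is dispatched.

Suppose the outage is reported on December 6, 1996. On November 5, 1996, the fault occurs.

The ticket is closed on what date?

March 28, 1997

The outage is reported: Dec 6, 1996.
The fault is located: Dec 6, 1996 + 38 days = Jan 13, 1997.
The repair is complete: Jan 13, 1997 + 2 weeks = Jan 27, 1997.
Power is restored: Jan 27, 1997 + 8 weeks = Mar 24, 1997.
The fault occurs: Nov 5, 1996.
A crew is dispatched: Nov 5, 1996 + 38 days = Dec 13, 1996.
Both prerequisites met — power is restored (Mar 24, 1997), a crew is dispatched (Dec 13, 1996); the later is Mar 24, 1997.
The ticket is closed: Mar 24, 1997 + 4 days = Mar 28, 1997.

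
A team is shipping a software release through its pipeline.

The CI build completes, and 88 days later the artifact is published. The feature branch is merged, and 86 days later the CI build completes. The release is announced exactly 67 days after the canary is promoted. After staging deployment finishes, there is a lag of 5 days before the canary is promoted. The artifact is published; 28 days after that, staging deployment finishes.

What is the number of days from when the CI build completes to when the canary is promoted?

Causal path: the CI build completes → the artifact is published → staging deployment finishes → the canary is promoted.
Total delay along the path: 88 + 28 + 5 = 121 days.

121 days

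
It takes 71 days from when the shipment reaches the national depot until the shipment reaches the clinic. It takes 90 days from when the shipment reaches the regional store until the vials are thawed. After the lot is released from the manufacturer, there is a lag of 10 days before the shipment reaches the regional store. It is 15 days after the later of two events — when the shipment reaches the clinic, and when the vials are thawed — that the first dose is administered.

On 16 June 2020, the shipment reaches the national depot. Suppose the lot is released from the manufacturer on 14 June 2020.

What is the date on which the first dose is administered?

7 October 2020

The shipment reaches the national depot: Jun 16, 2020.
The shipment reaches the clinic: Jun 16, 2020 + 71 days = Aug 26, 2020.
The lot is released from the manufacturer: Jun 14, 2020.
The shipment reaches the regional store: Jun 14, 2020 + 10 days = Jun 24, 2020.
The vials are thawed: Jun 24, 2020 + 90 days = Sep 22, 2020.
Both prerequisites met — the shipment reaches the clinic (Aug 26, 2020), the vials are thawed (Sep 22, 2020); the later is Sep 22, 2020.
The first dose is administered: Sep 22, 2020 + 15 days = Oct 7, 2020.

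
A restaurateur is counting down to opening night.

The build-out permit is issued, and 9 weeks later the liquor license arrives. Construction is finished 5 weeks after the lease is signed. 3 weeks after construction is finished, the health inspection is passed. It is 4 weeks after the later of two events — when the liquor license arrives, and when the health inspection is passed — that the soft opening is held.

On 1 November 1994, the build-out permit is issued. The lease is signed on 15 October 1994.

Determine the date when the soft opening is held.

31 January 1995

The build-out permit is issued: Nov 1, 1994.
The liquor license arrives: Nov 1, 1994 + 9 weeks = Jan 3, 1995.
The lease is signed: Oct 15, 1994.
Construction is finished: Oct 15, 1994 + 5 weeks = Nov 19, 1994.
The health inspection is passed: Nov 19, 1994 + 3 weeks = Dec 10, 1994.
Both prerequisites met — the liquor license arrives (Jan 3, 1995), the health inspection is passed (Dec 10, 1994); the later is Jan 3, 1995.
The soft opening is held: Jan 3, 1995 + 4 weeks = Jan 31, 1995.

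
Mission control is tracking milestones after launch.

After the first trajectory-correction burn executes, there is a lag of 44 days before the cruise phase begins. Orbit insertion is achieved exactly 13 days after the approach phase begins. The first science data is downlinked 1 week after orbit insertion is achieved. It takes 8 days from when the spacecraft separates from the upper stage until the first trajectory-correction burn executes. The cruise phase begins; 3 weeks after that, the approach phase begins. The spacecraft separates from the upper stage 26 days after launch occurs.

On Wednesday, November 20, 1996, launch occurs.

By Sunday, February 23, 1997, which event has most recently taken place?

Launch occurs: Nov 20, 1996.
The spacecraft separates from the upper stage: Nov 20, 1996 + 26 days = Dec 16, 1996.
The first trajectory-correction burn executes: Dec 16, 1996 + 8 days = Dec 24, 1996.
The cruise phase begins: Dec 24, 1996 + 44 days = Feb 6, 1997.
The approach phase begins: Feb 6, 1997 + 3 weeks = Feb 27, 1997.
Orbit insertion is achieved: Feb 27, 1997 + 13 days = Mar 12, 1997.
The first science data is downlinked: Mar 12, 1997 + 1 week = Mar 19, 1997.
Feb 23, 1997 falls between when the cruise phase begins (Feb 6, 1997) and when the approach phase begins (Feb 27, 1997).

The cruise phase begins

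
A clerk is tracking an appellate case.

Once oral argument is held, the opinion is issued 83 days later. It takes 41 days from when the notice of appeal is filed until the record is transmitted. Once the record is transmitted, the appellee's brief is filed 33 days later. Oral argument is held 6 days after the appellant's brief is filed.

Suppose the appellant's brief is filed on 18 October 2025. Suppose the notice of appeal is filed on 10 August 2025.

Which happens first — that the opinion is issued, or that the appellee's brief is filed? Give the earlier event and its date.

The appellee's brief is filed — 23 October 2025

The appellant's brief is filed: Oct 18, 2025.
Oral argument is held: Oct 18, 2025 + 6 days = Oct 24, 2025.
The opinion is issued: Oct 24, 2025 + 83 days = Jan 15, 2026.
The notice of appeal is filed: Aug 10, 2025.
The record is transmitted: Aug 10, 2025 + 41 days = Sep 20, 2025.
The appellee's brief is filed: Sep 20, 2025 + 33 days = Oct 23, 2025.
Comparing: the opinion is issued on Jan 15, 2026 vs the appellee's brief is filed on Oct 23, 2025. Earlier: the appellee's brief is filed.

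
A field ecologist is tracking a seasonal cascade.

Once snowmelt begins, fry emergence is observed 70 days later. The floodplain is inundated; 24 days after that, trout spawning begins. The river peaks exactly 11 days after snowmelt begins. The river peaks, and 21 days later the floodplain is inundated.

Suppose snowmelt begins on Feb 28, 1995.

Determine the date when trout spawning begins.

Snowmelt begins: Feb 28, 1995.
The river peaks: Feb 28, 1995 + 11 days = Mar 11, 1995.
The floodplain is inundated: Mar 11, 1995 + 21 days = Apr 1, 1995.
Trout spawning begins: Apr 1, 1995 + 24 days = Apr 25, 1995.

Apr 25, 1995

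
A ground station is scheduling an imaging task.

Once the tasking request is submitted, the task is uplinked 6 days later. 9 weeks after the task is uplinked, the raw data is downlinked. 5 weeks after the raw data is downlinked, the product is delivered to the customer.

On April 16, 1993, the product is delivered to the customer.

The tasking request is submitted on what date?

January 2, 1993

The product is delivered to the customer: Apr 16, 1993.
The raw data is downlinked: Apr 16, 1993 − 5 weeks = Mar 12, 1993.
The task is uplinked: Mar 12, 1993 − 9 weeks = Jan 8, 1993.
The tasking request is submitted: Jan 8, 1993 − 6 days = Jan 2, 1993.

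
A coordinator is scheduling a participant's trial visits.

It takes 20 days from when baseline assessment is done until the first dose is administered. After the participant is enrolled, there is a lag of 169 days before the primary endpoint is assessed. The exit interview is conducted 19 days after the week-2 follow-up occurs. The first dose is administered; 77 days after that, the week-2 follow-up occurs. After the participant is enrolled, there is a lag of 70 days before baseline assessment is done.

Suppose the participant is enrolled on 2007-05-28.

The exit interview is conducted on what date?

2007-11-30

The participant is enrolled: May 28, 2007.
Baseline assessment is done: May 28, 2007 + 70 days = Aug 6, 2007.
The first dose is administered: Aug 6, 2007 + 20 days = Aug 26, 2007.
The week-2 follow-up occurs: Aug 26, 2007 + 77 days = Nov 11, 2007.
The exit interview is conducted: Nov 11, 2007 + 19 days = Nov 30, 2007.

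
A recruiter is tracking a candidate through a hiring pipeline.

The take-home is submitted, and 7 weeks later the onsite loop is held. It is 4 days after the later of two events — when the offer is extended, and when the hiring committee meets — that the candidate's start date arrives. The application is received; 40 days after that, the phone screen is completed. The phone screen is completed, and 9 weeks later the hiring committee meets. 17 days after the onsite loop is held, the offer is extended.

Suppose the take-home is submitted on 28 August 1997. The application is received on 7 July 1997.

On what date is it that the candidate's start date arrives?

6 November 1997

The take-home is submitted: Aug 28, 1997.
The onsite loop is held: Aug 28, 1997 + 7 weeks = Oct 16, 1997.
The offer is extended: Oct 16, 1997 + 17 days = Nov 2, 1997.
The application is received: Jul 7, 1997.
The phone screen is completed: Jul 7, 1997 + 40 days = Aug 16, 1997.
The hiring committee meets: Aug 16, 1997 + 9 weeks = Oct 18, 1997.
Both prerequisites met — the offer is extended (Nov 2, 1997), the hiring committee meets (Oct 18, 1997); the later is Nov 2, 1997.
The candidate's start date arrives: Nov 2, 1997 + 4 days = Nov 6, 1997.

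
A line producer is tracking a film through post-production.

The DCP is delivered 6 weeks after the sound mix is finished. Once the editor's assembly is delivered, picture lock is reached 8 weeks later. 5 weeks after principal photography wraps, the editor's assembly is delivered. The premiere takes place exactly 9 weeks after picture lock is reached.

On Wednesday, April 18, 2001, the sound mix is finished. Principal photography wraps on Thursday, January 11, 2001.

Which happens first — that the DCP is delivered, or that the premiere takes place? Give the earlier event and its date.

The sound mix is finished: Apr 18, 2001.
The DCP is delivered: Apr 18, 2001 + 6 weeks = May 30, 2001.
Principal photography wraps: Jan 11, 2001.
The editor's assembly is delivered: Jan 11, 2001 + 5 weeks = Feb 15, 2001.
Picture lock is reached: Feb 15, 2001 + 8 weeks = Apr 12, 2001.
The premiere takes place: Apr 12, 2001 + 9 weeks = Jun 14, 2001.
Comparing: the DCP is delivered on May 30, 2001 vs the premiere takes place on Jun 14, 2001. Earlier: the DCP is delivered.

The DCP is delivered — Wednesday, May 30, 2001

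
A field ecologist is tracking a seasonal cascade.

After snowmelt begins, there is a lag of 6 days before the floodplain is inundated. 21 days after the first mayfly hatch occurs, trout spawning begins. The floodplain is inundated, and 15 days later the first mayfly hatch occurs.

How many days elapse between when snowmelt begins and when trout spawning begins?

Causal path: snowmelt begins → the floodplain is inundated → the first mayfly hatch occurs → trout spawning begins.
Total delay along the path: 6 + 15 + 21 = 42 days.

42 days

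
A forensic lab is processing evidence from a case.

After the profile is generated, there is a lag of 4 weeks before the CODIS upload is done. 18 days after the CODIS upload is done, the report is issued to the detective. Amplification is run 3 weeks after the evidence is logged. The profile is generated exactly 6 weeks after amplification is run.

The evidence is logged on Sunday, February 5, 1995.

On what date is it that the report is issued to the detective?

Thursday, May 25, 1995

The evidence is logged: Feb 5, 1995.
Amplification is run: Feb 5, 1995 + 3 weeks = Feb 26, 1995.
The profile is generated: Feb 26, 1995 + 6 weeks = Apr 9, 1995.
The CODIS upload is done: Apr 9, 1995 + 4 weeks = May 7, 1995.
The report is issued to the detective: May 7, 1995 + 18 days = May 25, 1995.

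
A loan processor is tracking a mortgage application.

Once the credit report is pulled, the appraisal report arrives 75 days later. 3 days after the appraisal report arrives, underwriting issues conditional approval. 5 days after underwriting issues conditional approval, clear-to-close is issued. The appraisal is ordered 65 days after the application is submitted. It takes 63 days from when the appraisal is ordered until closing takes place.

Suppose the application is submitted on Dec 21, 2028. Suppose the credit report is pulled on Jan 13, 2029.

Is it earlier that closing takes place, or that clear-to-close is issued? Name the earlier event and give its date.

Clear-to-close is issued — Apr 6, 2029

The application is submitted: Dec 21, 2028.
The appraisal is ordered: Dec 21, 2028 + 65 days = Feb 24, 2029.
Closing takes place: Feb 24, 2029 + 63 days = Apr 28, 2029.
The credit report is pulled: Jan 13, 2029.
The appraisal report arrives: Jan 13, 2029 + 75 days = Mar 29, 2029.
Underwriting issues conditional approval: Mar 29, 2029 + 3 days = Apr 1, 2029.
Clear-to-close is issued: Apr 1, 2029 + 5 days = Apr 6, 2029.
Comparing: closing takes place on Apr 28, 2029 vs clear-to-close is issued on Apr 6, 2029. Earlier: clear-to-close is issued.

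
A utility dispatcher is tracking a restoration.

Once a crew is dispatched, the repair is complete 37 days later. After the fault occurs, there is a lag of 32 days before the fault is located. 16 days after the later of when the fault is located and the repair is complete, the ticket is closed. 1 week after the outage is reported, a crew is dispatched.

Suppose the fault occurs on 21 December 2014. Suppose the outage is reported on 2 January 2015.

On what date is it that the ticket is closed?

The fault occurs: Dec 21, 2014.
The fault is located: Dec 21, 2014 + 32 days = Jan 22, 2015.
The outage is reported: Jan 2, 2015.
A crew is dispatched: Jan 2, 2015 + 1 week = Jan 9, 2015.
The repair is complete: Jan 9, 2015 + 37 days = Feb 15, 2015.
Both prerequisites met — the fault is located (Jan 22, 2015), the repair is complete (Feb 15, 2015); the later is Feb 15, 2015.
The ticket is closed: Feb 15, 2015 + 16 days = Mar 3, 2015.

3 March 2015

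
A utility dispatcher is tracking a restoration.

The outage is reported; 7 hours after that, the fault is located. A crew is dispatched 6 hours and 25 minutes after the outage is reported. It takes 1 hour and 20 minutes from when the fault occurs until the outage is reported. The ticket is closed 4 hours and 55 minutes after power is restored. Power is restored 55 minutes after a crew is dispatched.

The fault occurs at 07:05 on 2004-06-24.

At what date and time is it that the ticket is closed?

20:40 on 2004-06-24

The fault occurs: 07:05 Jun 24, 2004.
The outage is reported: 07:05 Jun 24, 2004 + 1h20m = 08:25 Jun 24, 2004.
A crew is dispatched: 08:25 Jun 24, 2004 + 6h25m = 14:50 Jun 24, 2004.
Power is restored: 14:50 Jun 24, 2004 + 55m = 15:45 Jun 24, 2004.
The ticket is closed: 15:45 Jun 24, 2004 + 4h55m = 20:40 Jun 24, 2004.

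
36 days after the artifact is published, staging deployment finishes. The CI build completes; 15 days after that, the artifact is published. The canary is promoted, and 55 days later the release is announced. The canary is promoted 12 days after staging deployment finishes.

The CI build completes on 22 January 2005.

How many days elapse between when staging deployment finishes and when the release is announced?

67 days

Causal path: staging deployment finishes → the canary is promoted → the release is announced.
Total delay along the path: 12 + 55 = 67 days.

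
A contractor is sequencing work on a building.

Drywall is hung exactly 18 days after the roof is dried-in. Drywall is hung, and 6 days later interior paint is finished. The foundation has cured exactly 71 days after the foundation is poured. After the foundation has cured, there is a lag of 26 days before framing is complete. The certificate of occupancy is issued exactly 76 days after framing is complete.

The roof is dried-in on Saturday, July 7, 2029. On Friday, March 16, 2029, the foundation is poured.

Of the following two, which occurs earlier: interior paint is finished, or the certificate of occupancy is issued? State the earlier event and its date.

Interior paint is finished — Tuesday, July 31, 2029

The roof is dried-in: Jul 7, 2029.
Drywall is hung: Jul 7, 2029 + 18 days = Jul 25, 2029.
Interior paint is finished: Jul 25, 2029 + 6 days = Jul 31, 2029.
The foundation is poured: Mar 16, 2029.
The foundation has cured: Mar 16, 2029 + 71 days = May 26, 2029.
Framing is complete: May 26, 2029 + 26 days = Jun 21, 2029.
The certificate of occupancy is issued: Jun 21, 2029 + 76 days = Sep 5, 2029.
Comparing: interior paint is finished on Jul 31, 2029 vs the certificate of occupancy is issued on Sep 5, 2029. Earlier: interior paint is finished.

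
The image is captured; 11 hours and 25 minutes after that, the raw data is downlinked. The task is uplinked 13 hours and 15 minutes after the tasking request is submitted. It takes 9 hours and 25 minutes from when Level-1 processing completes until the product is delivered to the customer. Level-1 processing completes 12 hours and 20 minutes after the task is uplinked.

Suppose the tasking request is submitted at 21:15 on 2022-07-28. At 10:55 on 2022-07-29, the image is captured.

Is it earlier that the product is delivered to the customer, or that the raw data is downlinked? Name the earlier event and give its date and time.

The tasking request is submitted: 21:15 Jul 28, 2022.
The task is uplinked: 21:15 Jul 28, 2022 + 13h15m = 10:30 Jul 29, 2022.
Level-1 processing completes: 10:30 Jul 29, 2022 + 12h20m = 22:50 Jul 29, 2022.
The product is delivered to the customer: 22:50 Jul 29, 2022 + 9h25m = 08:15 Jul 30, 2022.
The image is captured: 10:55 Jul 29, 2022.
The raw data is downlinked: 10:55 Jul 29, 2022 + 11h25m = 22:20 Jul 29, 2022.
Comparing: the product is delivered to the customer at 08:15 Jul 30, 2022 vs the raw data is downlinked at 22:20 Jul 29, 2022. Earlier: the raw data is downlinked.

The raw data is downlinked — 22:20 on 2022-07-29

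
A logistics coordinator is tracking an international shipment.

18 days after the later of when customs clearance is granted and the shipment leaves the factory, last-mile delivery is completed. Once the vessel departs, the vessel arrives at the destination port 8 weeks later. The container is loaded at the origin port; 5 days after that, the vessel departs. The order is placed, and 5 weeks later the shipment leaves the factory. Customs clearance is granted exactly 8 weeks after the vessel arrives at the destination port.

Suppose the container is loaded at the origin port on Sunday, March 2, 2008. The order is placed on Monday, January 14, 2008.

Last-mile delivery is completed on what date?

Tuesday, July 15, 2008

The container is loaded at the origin port: Mar 2, 2008.
The vessel departs: Mar 2, 2008 + 5 days = Mar 7, 2008.
The vessel arrives at the destination port: Mar 7, 2008 + 8 weeks = May 2, 2008.
Customs clearance is granted: May 2, 2008 + 8 weeks = Jun 27, 2008.
The order is placed: Jan 14, 2008.
The shipment leaves the factory: Jan 14, 2008 + 5 weeks = Feb 18, 2008.
Both prerequisites met — customs clearance is granted (Jun 27, 2008), the shipment leaves the factory (Feb 18, 2008); the later is Jun 27, 2008.
Last-mile delivery is completed: Jun 27, 2008 + 18 days = Jul 15, 2008.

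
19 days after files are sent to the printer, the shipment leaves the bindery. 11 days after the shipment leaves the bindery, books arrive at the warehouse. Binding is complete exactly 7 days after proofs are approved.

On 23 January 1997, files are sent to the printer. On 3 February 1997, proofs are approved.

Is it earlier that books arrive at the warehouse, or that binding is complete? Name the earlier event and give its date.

Binding is complete — 10 February 1997

Files are sent to the printer: Jan 23, 1997.
The shipment leaves the bindery: Jan 23, 1997 + 19 days = Feb 11, 1997.
Books arrive at the warehouse: Feb 11, 1997 + 11 days = Feb 22, 1997.
Proofs are approved: Feb 3, 1997.
Binding is complete: Feb 3, 1997 + 7 days = Feb 10, 1997.
Comparing: books arrive at the warehouse on Feb 22, 1997 vs binding is complete on Feb 10, 1997. Earlier: binding is complete.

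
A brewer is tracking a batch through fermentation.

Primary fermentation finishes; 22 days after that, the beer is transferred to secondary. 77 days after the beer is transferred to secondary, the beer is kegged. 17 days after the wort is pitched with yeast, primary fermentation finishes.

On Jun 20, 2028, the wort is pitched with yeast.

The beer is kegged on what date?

The wort is pitched with yeast: Jun 20, 2028.
Primary fermentation finishes: Jun 20, 2028 + 17 days = Jul 7, 2028.
The beer is transferred to secondary: Jul 7, 2028 + 22 days = Jul 29, 2028.
The beer is kegged: Jul 29, 2028 + 77 days = Oct 14, 2028.

Oct 14, 2028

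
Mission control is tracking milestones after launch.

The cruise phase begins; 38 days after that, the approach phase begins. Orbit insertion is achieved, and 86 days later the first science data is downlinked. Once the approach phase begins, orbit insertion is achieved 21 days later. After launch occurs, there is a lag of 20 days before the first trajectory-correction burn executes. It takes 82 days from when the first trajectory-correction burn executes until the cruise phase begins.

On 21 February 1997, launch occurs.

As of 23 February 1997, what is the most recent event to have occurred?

Launch occurs: Feb 21, 1997.
The first trajectory-correction burn executes: Feb 21, 1997 + 20 days = Mar 13, 1997.
The cruise phase begins: Mar 13, 1997 + 82 days = Jun 3, 1997.
The approach phase begins: Jun 3, 1997 + 38 days = Jul 11, 1997.
Orbit insertion is achieved: Jul 11, 1997 + 21 days = Aug 1, 1997.
The first science data is downlinked: Aug 1, 1997 + 86 days = Oct 26, 1997.
Feb 23, 1997 falls between when launch occurs (Feb 21, 1997) and when the first trajectory-correction burn executes (Mar 13, 1997).

Launch occurs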